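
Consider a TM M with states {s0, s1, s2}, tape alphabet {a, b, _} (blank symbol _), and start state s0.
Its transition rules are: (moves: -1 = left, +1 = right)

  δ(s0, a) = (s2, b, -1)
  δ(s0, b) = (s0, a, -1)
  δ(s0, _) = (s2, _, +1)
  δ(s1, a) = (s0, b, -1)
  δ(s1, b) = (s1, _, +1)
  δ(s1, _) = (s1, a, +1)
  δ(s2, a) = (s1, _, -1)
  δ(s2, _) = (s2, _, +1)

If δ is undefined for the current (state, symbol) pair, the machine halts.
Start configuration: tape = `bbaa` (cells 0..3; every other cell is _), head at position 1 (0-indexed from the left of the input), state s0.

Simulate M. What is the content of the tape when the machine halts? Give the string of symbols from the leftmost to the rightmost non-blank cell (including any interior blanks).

s0 | __b[b]aa   read b → write a, move -1, go to s0
s0 | __[b]aaa   read b → write a, move -1, go to s0
s0 | _[_]aaaa   read _ → write _, move +1, go to s2
s2 | __[a]aaa   read a → write _, move -1, go to s1
s1 | _[_]_aaa   read _ → write a, move +1, go to s1
s1 | _a[_]aaa   read _ → write a, move +1, go to s1
s1 | _aa[a]aa   read a → write b, move -1, go to s0
s0 | _a[a]baa   read a → write b, move -1, go to s2
s2 | _[a]bbaa   read a → write _, move -1, go to s1
s1 | [_]_bbaa   read _ → write a, move +1, go to s1
s1 | a[_]bbaa   read _ → write a, move +1, go to s1
s1 | aa[b]baa   read b → write _, move +1, go to s1
s1 | aa_[b]aa   read b → write _, move +1, go to s1
s1 | aa__[a]a   read a → write b, move -1, go to s0
s0 | aa_[_]ba   read _ → write _, move +1, go to s2
s2 | aa__[b]a
The non-blank tape span at halt is aa__ba.

aa__ba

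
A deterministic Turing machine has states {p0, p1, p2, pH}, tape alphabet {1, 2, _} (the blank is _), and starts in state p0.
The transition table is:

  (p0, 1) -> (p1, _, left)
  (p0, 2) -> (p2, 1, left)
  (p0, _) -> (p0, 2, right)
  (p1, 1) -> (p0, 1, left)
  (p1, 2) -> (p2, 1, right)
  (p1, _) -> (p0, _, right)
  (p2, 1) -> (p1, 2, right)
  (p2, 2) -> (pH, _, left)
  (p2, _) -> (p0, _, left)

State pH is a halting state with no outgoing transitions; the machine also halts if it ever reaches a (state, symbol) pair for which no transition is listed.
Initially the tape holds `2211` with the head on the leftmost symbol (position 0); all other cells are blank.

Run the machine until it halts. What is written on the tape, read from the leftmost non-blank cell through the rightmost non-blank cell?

state=p0 head=0 tape=___[2]211   (p0,2)→(p2,1,left)
state=p2 head=-1 tape=__[_]1211   (p2,_)→(p0,_,left)
state=p0 head=-2 tape=_[_]_1211   (p0,_)→(p0,2,right)
state=p0 head=-1 tape=_2[_]1211   (p0,_)→(p0,2,right)
state=p0 head=0 tape=_22[1]211   (p0,1)→(p1,_,left)
state=p1 head=-1 tape=_2[2]_211   (p1,2)→(p2,1,right)
state=p2 head=0 tape=_21[_]211   (p2,_)→(p0,_,left)
state=p0 head=-1 tape=_2[1]_211   (p0,1)→(p1,_,left)
state=p1 head=-2 tape=_[2]__211   (p1,2)→(p2,1,right)
state=p2 head=-1 tape=_1[_]_211   (p2,_)→(p0,_,left)
state=p0 head=-2 tape=_[1]__211   (p0,1)→(p1,_,left)
state=p1 head=-3 tape=[_]___211   (p1,_)→(p0,_,right)
state=p0 head=-2 tape=_[_]__211   (p0,_)→(p0,2,right)
state=p0 head=-1 tape=_2[_]_211   (p0,_)→(p0,2,right)
state=p0 head=0 tape=_22[_]211   (p0,_)→(p0,2,right)
state=p0 head=1 tape=_222[2]11   (p0,2)→(p2,1,left)
state=p2 head=0 tape=_22[2]111   (p2,2)→(pH,_,left)
state=pH head=-1 tape=_2[2]_111
The non-blank tape span at halt is 22_111.

22_111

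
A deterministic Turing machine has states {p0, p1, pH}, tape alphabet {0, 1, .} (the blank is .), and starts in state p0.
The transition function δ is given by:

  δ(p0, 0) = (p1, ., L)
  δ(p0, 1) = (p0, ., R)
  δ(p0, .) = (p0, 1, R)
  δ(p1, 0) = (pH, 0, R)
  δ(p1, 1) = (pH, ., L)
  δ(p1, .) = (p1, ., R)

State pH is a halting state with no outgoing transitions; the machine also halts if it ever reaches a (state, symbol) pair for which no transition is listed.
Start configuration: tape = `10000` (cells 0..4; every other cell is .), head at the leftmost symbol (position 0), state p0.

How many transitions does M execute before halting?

p0 | [1]0000   read 1 → write ., move R, go to p0
p0 | .[0]000   read 0 → write ., move L, go to p1
p1 | [.].000   read . → write ., move R, go to p1
p1 | .[.]000   read . → write ., move R, go to p1
p1 | ..[0]00   read 0 → write 0, move R, go to pH
pH | ..0[0]0
M halts after 5 transitions.

5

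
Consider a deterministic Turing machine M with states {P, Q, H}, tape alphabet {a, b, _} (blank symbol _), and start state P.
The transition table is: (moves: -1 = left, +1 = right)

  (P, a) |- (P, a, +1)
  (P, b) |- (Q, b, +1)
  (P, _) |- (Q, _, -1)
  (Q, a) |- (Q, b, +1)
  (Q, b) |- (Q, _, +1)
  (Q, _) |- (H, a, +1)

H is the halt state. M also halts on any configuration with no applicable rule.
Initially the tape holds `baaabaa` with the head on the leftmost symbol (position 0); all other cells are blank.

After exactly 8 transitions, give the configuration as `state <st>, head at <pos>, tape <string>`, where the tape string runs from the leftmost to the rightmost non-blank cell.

P | [b]aaabaa__   read b → write b, move +1, go to Q
Q | b[a]aabaa__   read a → write b, move +1, go to Q
Q | bb[a]abaa__   read a → write b, move +1, go to Q
Q | bbb[a]baa__   read a → write b, move +1, go to Q
Q | bbbb[b]aa__   read b → write _, move +1, go to Q
Q | bbbb_[a]a__   read a → write b, move +1, go to Q
Q | bbbb_b[a]__   read a → write b, move +1, go to Q
Q | bbbb_bb[_]_   read _ → write a, move +1, go to H
H | bbbb_bba[_]
After 8 steps: state H, head at 8, tape bbbb_bba.

state H, head at 8, tape bbbb_bba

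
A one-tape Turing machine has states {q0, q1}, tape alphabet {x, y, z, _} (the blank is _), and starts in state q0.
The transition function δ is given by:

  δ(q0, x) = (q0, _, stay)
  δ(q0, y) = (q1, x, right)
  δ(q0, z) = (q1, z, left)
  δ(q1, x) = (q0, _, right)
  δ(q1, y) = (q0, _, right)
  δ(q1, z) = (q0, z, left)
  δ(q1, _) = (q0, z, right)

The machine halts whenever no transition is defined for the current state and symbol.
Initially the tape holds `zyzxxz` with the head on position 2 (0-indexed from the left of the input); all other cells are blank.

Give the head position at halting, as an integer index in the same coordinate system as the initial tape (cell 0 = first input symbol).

-2

state=q0 head=2 tape=__zy[z]xxz   (q0,z)→(q1,z,left)
state=q1 head=1 tape=__z[y]zxxz   (q1,y)→(q0,_,right)
state=q0 head=2 tape=__z_[z]xxz   (q0,z)→(q1,z,left)
state=q1 head=1 tape=__z[_]zxxz   (q1,_)→(q0,z,right)
state=q0 head=2 tape=__zz[z]xxz   (q0,z)→(q1,z,left)
state=q1 head=1 tape=__z[z]zxxz   (q1,z)→(q0,z,left)
state=q0 head=0 tape=__[z]zzxxz   (q0,z)→(q1,z,left)
state=q1 head=-1 tape=_[_]zzzxxz   (q1,_)→(q0,z,right)
state=q0 head=0 tape=_z[z]zzxxz   (q0,z)→(q1,z,left)
state=q1 head=-1 tape=_[z]zzzxxz   (q1,z)→(q0,z,left)
state=q0 head=-2 tape=[_]zzzzxxz
At halt the head is at cell -2.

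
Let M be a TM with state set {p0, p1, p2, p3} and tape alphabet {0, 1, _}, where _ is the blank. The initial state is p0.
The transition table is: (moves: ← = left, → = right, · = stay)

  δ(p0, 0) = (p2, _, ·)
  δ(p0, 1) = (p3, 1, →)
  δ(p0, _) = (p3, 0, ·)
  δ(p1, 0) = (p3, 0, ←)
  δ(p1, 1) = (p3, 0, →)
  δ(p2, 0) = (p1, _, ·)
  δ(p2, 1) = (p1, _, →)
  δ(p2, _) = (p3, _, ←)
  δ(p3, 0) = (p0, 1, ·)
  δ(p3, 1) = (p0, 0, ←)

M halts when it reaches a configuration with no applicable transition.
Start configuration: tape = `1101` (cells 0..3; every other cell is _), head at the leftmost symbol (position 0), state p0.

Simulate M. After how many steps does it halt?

state=p0 head=0 tape=[1]101_   (p0,1)→(p3,1,→)
state=p3 head=1 tape=1[1]01_   (p3,1)→(p0,0,←)
state=p0 head=0 tape=[1]001_   (p0,1)→(p3,1,→)
state=p3 head=1 tape=1[0]01_   (p3,0)→(p0,1,·)
state=p0 head=1 tape=1[1]01_   (p0,1)→(p3,1,→)
state=p3 head=2 tape=11[0]1_   (p3,0)→(p0,1,·)
state=p0 head=2 tape=11[1]1_   (p0,1)→(p3,1,→)
state=p3 head=3 tape=111[1]_   (p3,1)→(p0,0,←)
state=p0 head=2 tape=11[1]0_   (p0,1)→(p3,1,→)
state=p3 head=3 tape=111[0]_   (p3,0)→(p0,1,·)
state=p0 head=3 tape=111[1]_   (p0,1)→(p3,1,→)
state=p3 head=4 tape=1111[_]
M halts after 11 transitions.

11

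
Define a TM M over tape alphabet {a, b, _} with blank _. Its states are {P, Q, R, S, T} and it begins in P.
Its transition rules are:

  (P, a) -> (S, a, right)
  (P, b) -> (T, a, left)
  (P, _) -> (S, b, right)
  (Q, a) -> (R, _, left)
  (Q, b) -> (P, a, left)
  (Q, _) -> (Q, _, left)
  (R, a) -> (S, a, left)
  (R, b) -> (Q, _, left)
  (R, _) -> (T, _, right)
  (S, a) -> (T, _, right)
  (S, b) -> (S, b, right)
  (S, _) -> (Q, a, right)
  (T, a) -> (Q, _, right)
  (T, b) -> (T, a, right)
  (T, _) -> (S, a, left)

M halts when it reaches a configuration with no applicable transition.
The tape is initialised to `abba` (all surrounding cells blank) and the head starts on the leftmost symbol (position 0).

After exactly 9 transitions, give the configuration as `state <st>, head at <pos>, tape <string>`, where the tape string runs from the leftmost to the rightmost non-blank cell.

P | [a]bba_   read a → write a, move right, go to S
S | a[b]ba_   read b → write b, move right, go to S
S | ab[b]a_   read b → write b, move right, go to S
S | abb[a]_   read a → write _, move right, go to T
T | abb_[_]   read _ → write a, move left, go to S
S | abb[_]a   read _ → write a, move right, go to Q
Q | abba[a]   read a → write _, move left, go to R
R | abb[a]_   read a → write a, move left, go to S
S | ab[b]a_   read b → write b, move right, go to S
S | abb[a]_
After 9 steps: state S, head at 3, tape abba.

state S, head at 3, tape abba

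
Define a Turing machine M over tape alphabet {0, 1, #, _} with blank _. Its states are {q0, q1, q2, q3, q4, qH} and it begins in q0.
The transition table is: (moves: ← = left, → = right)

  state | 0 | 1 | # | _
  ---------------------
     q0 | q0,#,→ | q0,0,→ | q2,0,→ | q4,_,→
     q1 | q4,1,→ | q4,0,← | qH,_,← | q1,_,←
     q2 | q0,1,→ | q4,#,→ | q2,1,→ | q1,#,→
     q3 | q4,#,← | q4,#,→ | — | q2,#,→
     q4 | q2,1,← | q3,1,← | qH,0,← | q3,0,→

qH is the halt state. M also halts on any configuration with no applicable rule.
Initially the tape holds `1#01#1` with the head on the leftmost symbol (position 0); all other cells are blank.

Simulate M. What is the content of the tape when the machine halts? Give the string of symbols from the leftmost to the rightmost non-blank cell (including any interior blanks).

00100#0#

state=q0 head=0 tape=[1]#01#1____   (q0,1)→(q0,0,→)
state=q0 head=1 tape=0[#]01#1____   (q0,#)→(q2,0,→)
state=q2 head=2 tape=00[0]1#1____   (q2,0)→(q0,1,→)
state=q0 head=3 tape=001[1]#1____   (q0,1)→(q0,0,→)
state=q0 head=4 tape=0010[#]1____   (q0,#)→(q2,0,→)
state=q2 head=5 tape=00100[1]____   (q2,1)→(q4,#,→)
state=q4 head=6 tape=00100#[_]___   (q4,_)→(q3,0,→)
state=q3 head=7 tape=00100#0[_]__   (q3,_)→(q2,#,→)
state=q2 head=8 tape=00100#0#[_]_   (q2,_)→(q1,#,→)
state=q1 head=9 tape=00100#0##[_]   (q1,_)→(q1,_,←)
state=q1 head=8 tape=00100#0#[#]_   (q1,#)→(qH,_,←)
state=qH head=7 tape=00100#0[#]__
The non-blank tape span at halt is 00100#0#.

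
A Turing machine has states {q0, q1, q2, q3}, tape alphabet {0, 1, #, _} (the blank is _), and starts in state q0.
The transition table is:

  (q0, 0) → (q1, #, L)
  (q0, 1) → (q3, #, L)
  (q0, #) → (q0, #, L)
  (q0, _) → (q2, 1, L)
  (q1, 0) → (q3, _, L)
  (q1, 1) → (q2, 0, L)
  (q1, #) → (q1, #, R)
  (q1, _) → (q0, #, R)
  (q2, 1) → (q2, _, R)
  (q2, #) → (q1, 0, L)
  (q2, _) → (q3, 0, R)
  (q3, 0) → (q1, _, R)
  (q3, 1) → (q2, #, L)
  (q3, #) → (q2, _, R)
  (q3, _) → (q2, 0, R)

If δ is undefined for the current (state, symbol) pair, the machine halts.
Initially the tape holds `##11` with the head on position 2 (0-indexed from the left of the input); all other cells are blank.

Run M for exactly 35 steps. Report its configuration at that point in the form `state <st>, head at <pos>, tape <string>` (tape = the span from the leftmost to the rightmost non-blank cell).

state=q0 head=2 tape=##[1]1____   (q0,1)→(q3,#,L)
state=q3 head=1 tape=#[#]#1____   (q3,#)→(q2,_,R)
state=q2 head=2 tape=#_[#]1____   (q2,#)→(q1,0,L)
state=q1 head=1 tape=#[_]01____   (q1,_)→(q0,#,R)
state=q0 head=2 tape=##[0]1____   (q0,0)→(q1,#,L)
state=q1 head=1 tape=#[#]#1____   (q1,#)→(q1,#,R)
state=q1 head=2 tape=##[#]1____   (q1,#)→(q1,#,R)
state=q1 head=3 tape=###[1]____   (q1,1)→(q2,0,L)
state=q2 head=2 tape=##[#]0____   (q2,#)→(q1,0,L)
state=q1 head=1 tape=#[#]00____   (q1,#)→(q1,#,R)
state=q1 head=2 tape=##[0]0____   (q1,0)→(q3,_,L)
state=q3 head=1 tape=#[#]_0____   (q3,#)→(q2,_,R)
state=q2 head=2 tape=#_[_]0____   (q2,_)→(q3,0,R)
state=q3 head=3 tape=#_0[0]____   (q3,0)→(q1,_,R)
state=q1 head=4 tape=#_0_[_]___   (q1,_)→(q0,#,R)
state=q0 head=5 tape=#_0_#[_]__   (q0,_)→(q2,1,L)
state=q2 head=4 tape=#_0_[#]1__   (q2,#)→(q1,0,L)
state=q1 head=3 tape=#_0[_]01__   (q1,_)→(q0,#,R)
state=q0 head=4 tape=#_0#[0]1__   (q0,0)→(q1,#,L)
state=q1 head=3 tape=#_0[#]#1__   (q1,#)→(q1,#,R)
state=q1 head=4 tape=#_0#[#]1__   (q1,#)→(q1,#,R)
state=q1 head=5 tape=#_0##[1]__   (q1,1)→(q2,0,L)
state=q2 head=4 tape=#_0#[#]0__   (q2,#)→(q1,0,L)
state=q1 head=3 tape=#_0[#]00__   (q1,#)→(q1,#,R)
state=q1 head=4 tape=#_0#[0]0__   (q1,0)→(q3,_,L)
state=q3 head=3 tape=#_0[#]_0__   (q3,#)→(q2,_,R)
state=q2 head=4 tape=#_0_[_]0__   (q2,_)→(q3,0,R)
state=q3 head=5 tape=#_0_0[0]__   (q3,0)→(q1,_,R)
state=q1 head=6 tape=#_0_0_[_]_   (q1,_)→(q0,#,R)
state=q0 head=7 tape=#_0_0_#[_]   (q0,_)→(q2,1,L)
state=q2 head=6 tape=#_0_0_[#]1   (q2,#)→(q1,0,L)
state=q1 head=5 tape=#_0_0[_]01   (q1,_)→(q0,#,R)
state=q0 head=6 tape=#_0_0#[0]1   (q0,0)→(q1,#,L)
state=q1 head=5 tape=#_0_0[#]#1   (q1,#)→(q1,#,R)
state=q1 head=6 tape=#_0_0#[#]1   (q1,#)→(q1,#,R)
state=q1 head=7 tape=#_0_0##[1]
After 35 steps: state q1, head at 7, tape #_0_0##1.

state q1, head at 7, tape #_0_0##1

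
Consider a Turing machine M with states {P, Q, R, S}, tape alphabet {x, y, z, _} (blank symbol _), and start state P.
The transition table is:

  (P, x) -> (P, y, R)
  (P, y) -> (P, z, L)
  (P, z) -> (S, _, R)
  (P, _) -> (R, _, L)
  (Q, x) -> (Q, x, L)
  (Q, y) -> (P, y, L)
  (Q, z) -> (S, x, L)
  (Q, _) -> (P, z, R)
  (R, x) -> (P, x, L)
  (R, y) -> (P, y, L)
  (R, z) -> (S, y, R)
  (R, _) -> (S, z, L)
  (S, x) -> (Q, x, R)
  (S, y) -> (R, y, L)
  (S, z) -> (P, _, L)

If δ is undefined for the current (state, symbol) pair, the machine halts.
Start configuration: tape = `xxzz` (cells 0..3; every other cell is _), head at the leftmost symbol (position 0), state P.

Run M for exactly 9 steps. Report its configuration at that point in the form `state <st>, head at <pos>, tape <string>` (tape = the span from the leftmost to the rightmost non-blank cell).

state S, head at -3, tape z_zy

state=P head=0 tape=___[x]xzz   (P,x)→(P,y,R)
state=P head=1 tape=___y[x]zz   (P,x)→(P,y,R)
state=P head=2 tape=___yy[z]z   (P,z)→(S,_,R)
state=S head=3 tape=___yy_[z]   (S,z)→(P,_,L)
state=P head=2 tape=___yy[_]_   (P,_)→(R,_,L)
state=R head=1 tape=___y[y]__   (R,y)→(P,y,L)
state=P head=0 tape=___[y]y__   (P,y)→(P,z,L)
state=P head=-1 tape=__[_]zy__   (P,_)→(R,_,L)
state=R head=-2 tape=_[_]_zy__   (R,_)→(S,z,L)
state=S head=-3 tape=[_]z_zy__
After 9 steps: state S, head at -3, tape z_zy.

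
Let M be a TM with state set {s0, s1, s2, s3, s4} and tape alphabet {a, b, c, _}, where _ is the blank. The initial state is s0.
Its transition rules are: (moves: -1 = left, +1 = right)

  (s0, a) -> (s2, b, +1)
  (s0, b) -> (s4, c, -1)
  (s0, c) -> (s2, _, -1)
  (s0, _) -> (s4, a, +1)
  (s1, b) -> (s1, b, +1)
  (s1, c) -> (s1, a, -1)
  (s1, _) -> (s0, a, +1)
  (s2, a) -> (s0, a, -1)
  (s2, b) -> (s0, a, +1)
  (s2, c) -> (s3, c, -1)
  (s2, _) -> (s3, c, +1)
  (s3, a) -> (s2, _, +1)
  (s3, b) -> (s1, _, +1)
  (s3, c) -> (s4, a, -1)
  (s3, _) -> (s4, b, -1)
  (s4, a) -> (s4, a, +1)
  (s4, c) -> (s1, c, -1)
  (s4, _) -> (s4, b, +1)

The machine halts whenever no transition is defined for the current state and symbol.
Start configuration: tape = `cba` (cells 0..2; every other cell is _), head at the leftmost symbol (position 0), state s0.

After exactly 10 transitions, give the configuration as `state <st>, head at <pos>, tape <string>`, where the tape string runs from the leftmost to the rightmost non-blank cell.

state=s0 head=0 tape=___[c]ba   (s0,c)→(s2,_,-1)
state=s2 head=-1 tape=__[_]_ba   (s2,_)→(s3,c,+1)
state=s3 head=0 tape=__c[_]ba   (s3,_)→(s4,b,-1)
state=s4 head=-1 tape=__[c]bba   (s4,c)→(s1,c,-1)
state=s1 head=-2 tape=_[_]cbba   (s1,_)→(s0,a,+1)
state=s0 head=-1 tape=_a[c]bba   (s0,c)→(s2,_,-1)
state=s2 head=-2 tape=_[a]_bba   (s2,a)→(s0,a,-1)
state=s0 head=-3 tape=[_]a_bba   (s0,_)→(s4,a,+1)
state=s4 head=-2 tape=a[a]_bba   (s4,a)→(s4,a,+1)
state=s4 head=-1 tape=aa[_]bba   (s4,_)→(s4,b,+1)
state=s4 head=0 tape=aab[b]ba
After 10 steps: state s4, head at 0, tape aabbba.

state s4, head at 0, tape aabbba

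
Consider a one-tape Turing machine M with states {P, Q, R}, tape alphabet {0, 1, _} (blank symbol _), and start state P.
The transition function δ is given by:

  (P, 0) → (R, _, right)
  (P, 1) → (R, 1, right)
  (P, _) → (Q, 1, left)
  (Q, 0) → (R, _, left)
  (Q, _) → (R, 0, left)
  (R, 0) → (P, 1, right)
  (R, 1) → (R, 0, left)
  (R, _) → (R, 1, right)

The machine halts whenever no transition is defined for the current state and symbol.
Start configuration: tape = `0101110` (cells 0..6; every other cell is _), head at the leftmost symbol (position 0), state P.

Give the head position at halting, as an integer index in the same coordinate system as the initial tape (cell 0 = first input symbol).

6

P | _[0]101110_   read 0 → write _, move right, go to R
R | __[1]01110_   read 1 → write 0, move left, go to R
R | _[_]001110_   read _ → write 1, move right, go to R
R | _1[0]01110_   read 0 → write 1, move right, go to P
P | _11[0]1110_   read 0 → write _, move right, go to R
R | _11_[1]110_   read 1 → write 0, move left, go to R
R | _11[_]0110_   read _ → write 1, move right, go to R
R | _111[0]110_   read 0 → write 1, move right, go to P
P | _1111[1]10_   read 1 → write 1, move right, go to R
R | _11111[1]0_   read 1 → write 0, move left, go to R
R | _1111[1]00_   read 1 → write 0, move left, go to R
R | _111[1]000_   read 1 → write 0, move left, go to R
R | _11[1]0000_   read 1 → write 0, move left, go to R
R | _1[1]00000_   read 1 → write 0, move left, go to R
R | _[1]000000_   read 1 → write 0, move left, go to R
R | [_]0000000_   read _ → write 1, move right, go to R
R | 1[0]000000_   read 0 → write 1, move right, go to P
P | 11[0]00000_   read 0 → write _, move right, go to R
R | 11_[0]0000_   read 0 → write 1, move right, go to P
P | 11_1[0]000_   read 0 → write _, move right, go to R
R | 11_1_[0]00_   read 0 → write 1, move right, go to P
P | 11_1_1[0]0_   read 0 → write _, move right, go to R
R | 11_1_1_[0]_   read 0 → write 1, move right, go to P
P | 11_1_1_1[_]   read _ → write 1, move left, go to Q
Q | 11_1_1_[1]1
At halt the head is at cell 6.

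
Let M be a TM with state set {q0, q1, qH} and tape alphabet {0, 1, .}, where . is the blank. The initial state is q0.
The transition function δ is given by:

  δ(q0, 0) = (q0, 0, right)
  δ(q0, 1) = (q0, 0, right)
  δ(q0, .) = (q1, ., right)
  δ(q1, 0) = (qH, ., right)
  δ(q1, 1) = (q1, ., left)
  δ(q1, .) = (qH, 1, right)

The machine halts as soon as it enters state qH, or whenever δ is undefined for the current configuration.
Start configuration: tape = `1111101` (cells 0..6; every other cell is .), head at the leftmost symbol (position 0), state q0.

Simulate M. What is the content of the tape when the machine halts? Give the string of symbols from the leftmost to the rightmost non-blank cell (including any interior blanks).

q0 | [1]111101...   read 1 → write 0, move right, go to q0
q0 | 0[1]11101...   read 1 → write 0, move right, go to q0
q0 | 00[1]1101...   read 1 → write 0, move right, go to q0
q0 | 000[1]101...   read 1 → write 0, move right, go to q0
q0 | 0000[1]01...   read 1 → write 0, move right, go to q0
q0 | 00000[0]1...   read 0 → write 0, move right, go to q0
q0 | 000000[1]...   read 1 → write 0, move right, go to q0
q0 | 0000000[.]..   read . → write ., move right, go to q1
q1 | 0000000.[.].   read . → write 1, move right, go to qH
qH | 0000000.1[.]
The non-blank tape span at halt is 0000000.1.

0000000.1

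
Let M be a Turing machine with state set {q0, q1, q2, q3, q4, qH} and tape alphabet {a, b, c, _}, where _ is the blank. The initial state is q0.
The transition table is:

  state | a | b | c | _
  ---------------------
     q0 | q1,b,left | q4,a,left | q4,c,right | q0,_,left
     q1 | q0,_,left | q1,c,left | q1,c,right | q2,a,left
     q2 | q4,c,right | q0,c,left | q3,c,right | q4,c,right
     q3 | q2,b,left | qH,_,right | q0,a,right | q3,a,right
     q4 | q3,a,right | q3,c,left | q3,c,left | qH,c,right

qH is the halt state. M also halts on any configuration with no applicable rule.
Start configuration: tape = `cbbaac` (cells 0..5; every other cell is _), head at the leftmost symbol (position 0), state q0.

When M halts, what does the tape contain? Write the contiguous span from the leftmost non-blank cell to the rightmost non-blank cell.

aacaacc

q0 | [c]bbaac__   read c → write c, move right, go to q4
q4 | c[b]baac__   read b → write c, move left, go to q3
q3 | [c]cbaac__   read c → write a, move right, go to q0
q0 | a[c]baac__   read c → write c, move right, go to q4
q4 | ac[b]aac__   read b → write c, move left, go to q3
q3 | a[c]caac__   read c → write a, move right, go to q0
q0 | aa[c]aac__   read c → write c, move right, go to q4
q4 | aac[a]ac__   read a → write a, move right, go to q3
q3 | aaca[a]c__   read a → write b, move left, go to q2
q2 | aac[a]bc__   read a → write c, move right, go to q4
q4 | aacc[b]c__   read b → write c, move left, go to q3
q3 | aac[c]cc__   read c → write a, move right, go to q0
q0 | aaca[c]c__   read c → write c, move right, go to q4
q4 | aacac[c]__   read c → write c, move left, go to q3
q3 | aaca[c]c__   read c → write a, move right, go to q0
q0 | aacaa[c]__   read c → write c, move right, go to q4
q4 | aacaac[_]_   read _ → write c, move right, go to qH
qH | aacaacc[_]
The non-blank tape span at halt is aacaacc.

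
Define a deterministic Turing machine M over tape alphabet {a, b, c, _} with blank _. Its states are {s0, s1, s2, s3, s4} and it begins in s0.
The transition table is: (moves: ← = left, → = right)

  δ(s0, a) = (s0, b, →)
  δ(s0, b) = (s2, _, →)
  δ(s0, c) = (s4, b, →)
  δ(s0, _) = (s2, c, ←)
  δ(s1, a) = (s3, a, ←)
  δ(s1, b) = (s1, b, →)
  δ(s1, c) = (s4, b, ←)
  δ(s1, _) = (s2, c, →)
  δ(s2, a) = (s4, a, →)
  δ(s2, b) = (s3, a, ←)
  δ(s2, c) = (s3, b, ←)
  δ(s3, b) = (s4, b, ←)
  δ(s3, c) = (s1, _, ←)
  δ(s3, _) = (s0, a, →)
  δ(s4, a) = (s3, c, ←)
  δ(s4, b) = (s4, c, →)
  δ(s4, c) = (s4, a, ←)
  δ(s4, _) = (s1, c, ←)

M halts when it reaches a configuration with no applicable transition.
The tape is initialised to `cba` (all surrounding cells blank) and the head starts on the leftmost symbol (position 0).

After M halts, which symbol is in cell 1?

c

s0 | [c]ba_   read c → write b, move →, go to s4
s4 | b[b]a_   read b → write c, move →, go to s4
s4 | bc[a]_   read a → write c, move ←, go to s3
s3 | b[c]c_   read c → write _, move ←, go to s1
s1 | [b]_c_   read b → write b, move →, go to s1
s1 | b[_]c_   read _ → write c, move →, go to s2
s2 | bc[c]_   read c → write b, move ←, go to s3
s3 | b[c]b_   read c → write _, move ←, go to s1
s1 | [b]_b_   read b → write b, move →, go to s1
s1 | b[_]b_   read _ → write c, move →, go to s2
s2 | bc[b]_   read b → write a, move ←, go to s3
s3 | b[c]a_   read c → write _, move ←, go to s1
s1 | [b]_a_   read b → write b, move →, go to s1
s1 | b[_]a_   read _ → write c, move →, go to s2
s2 | bc[a]_   read a → write a, move →, go to s4
s4 | bca[_]   read _ → write c, move ←, go to s1
s1 | bc[a]c   read a → write a, move ←, go to s3
s3 | b[c]ac   read c → write _, move ←, go to s1
s1 | [b]_ac   read b → write b, move →, go to s1
s1 | b[_]ac   read _ → write c, move →, go to s2
s2 | bc[a]c   read a → write a, move →, go to s4
s4 | bca[c]   read c → write a, move ←, go to s4
s4 | bc[a]a   read a → write c, move ←, go to s3
s3 | b[c]ca   read c → write _, move ←, go to s1
s1 | [b]_ca   read b → write b, move →, go to s1
s1 | b[_]ca   read _ → write c, move →, go to s2
s2 | bc[c]a   read c → write b, move ←, go to s3
s3 | b[c]ba   read c → write _, move ←, go to s1
s1 | [b]_ba   read b → write b, move →, go to s1
s1 | b[_]ba   read _ → write c, move →, go to s2
s2 | bc[b]a   read b → write a, move ←, go to s3
s3 | b[c]aa   read c → write _, move ←, go to s1
s1 | [b]_aa   read b → write b, move →, go to s1
s1 | b[_]aa   read _ → write c, move →, go to s2
s2 | bc[a]a   read a → write a, move →, go to s4
s4 | bca[a]   read a → write c, move ←, go to s3
s3 | bc[a]c
Cell 1 holds c when M halts.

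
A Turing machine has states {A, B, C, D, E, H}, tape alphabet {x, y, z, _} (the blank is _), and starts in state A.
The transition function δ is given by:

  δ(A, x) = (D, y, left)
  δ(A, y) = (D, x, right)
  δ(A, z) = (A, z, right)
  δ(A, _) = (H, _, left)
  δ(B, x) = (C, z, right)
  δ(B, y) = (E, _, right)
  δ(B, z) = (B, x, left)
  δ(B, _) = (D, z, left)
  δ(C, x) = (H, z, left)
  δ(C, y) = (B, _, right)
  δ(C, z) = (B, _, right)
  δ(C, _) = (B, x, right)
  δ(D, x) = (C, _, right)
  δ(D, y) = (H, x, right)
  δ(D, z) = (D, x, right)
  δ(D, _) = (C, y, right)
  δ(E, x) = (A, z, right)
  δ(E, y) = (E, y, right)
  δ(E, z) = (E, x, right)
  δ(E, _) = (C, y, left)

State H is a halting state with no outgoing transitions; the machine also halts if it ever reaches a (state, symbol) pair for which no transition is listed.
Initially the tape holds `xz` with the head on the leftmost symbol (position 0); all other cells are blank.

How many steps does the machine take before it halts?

6

A | _[x]z   read x → write y, move left, go to D
D | [_]yz   read _ → write y, move right, go to C
C | y[y]z   read y → write _, move right, go to B
B | y_[z]   read z → write x, move left, go to B
B | y[_]x   read _ → write z, move left, go to D
D | [y]zx   read y → write x, move right, go to H
H | x[z]x
M halts after 6 transitions.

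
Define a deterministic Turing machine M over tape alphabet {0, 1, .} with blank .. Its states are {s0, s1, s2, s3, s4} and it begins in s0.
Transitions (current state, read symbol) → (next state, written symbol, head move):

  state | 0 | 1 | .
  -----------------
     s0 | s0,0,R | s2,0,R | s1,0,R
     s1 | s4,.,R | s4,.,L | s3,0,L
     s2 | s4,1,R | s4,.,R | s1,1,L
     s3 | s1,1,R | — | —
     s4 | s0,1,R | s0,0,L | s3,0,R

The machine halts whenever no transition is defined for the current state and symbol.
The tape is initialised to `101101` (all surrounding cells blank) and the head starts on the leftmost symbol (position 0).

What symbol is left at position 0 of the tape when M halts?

s0 | [1]01101...   read 1 → write 0, move R, go to s2
s2 | 0[0]1101...   read 0 → write 1, move R, go to s4
s4 | 01[1]101...   read 1 → write 0, move L, go to s0
s0 | 0[1]0101...   read 1 → write 0, move R, go to s2
s2 | 00[0]101...   read 0 → write 1, move R, go to s4
s4 | 001[1]01...   read 1 → write 0, move L, go to s0
s0 | 00[1]001...   read 1 → write 0, move R, go to s2
s2 | 000[0]01...   read 0 → write 1, move R, go to s4
s4 | 0001[0]1...   read 0 → write 1, move R, go to s0
s0 | 00011[1]...   read 1 → write 0, move R, go to s2
s2 | 000110[.]..   read . → write 1, move L, go to s1
s1 | 00011[0]1..   read 0 → write ., move R, go to s4
s4 | 00011.[1]..   read 1 → write 0, move L, go to s0
s0 | 00011[.]0..   read . → write 0, move R, go to s1
s1 | 000110[0]..   read 0 → write ., move R, go to s4
s4 | 000110.[.].   read . → write 0, move R, go to s3
s3 | 000110.0[.]
Cell 0 holds 0 when M halts.

0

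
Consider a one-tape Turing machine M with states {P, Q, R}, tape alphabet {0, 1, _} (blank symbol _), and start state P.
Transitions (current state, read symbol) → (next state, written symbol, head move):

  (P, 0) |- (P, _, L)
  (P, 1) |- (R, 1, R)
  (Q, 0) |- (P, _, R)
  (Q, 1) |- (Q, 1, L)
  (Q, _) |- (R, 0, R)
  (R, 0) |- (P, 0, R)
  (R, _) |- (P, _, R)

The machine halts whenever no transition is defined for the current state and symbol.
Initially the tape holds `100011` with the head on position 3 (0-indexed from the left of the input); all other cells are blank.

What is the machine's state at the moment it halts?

P

P | 100[0]11   read 0 → write _, move L, go to P
P | 10[0]_11   read 0 → write _, move L, go to P
P | 1[0]__11   read 0 → write _, move L, go to P
P | [1]___11   read 1 → write 1, move R, go to R
R | 1[_]__11   read _ → write _, move R, go to P
P | 1_[_]_11
No transition is defined for (P, _); M halts in state P.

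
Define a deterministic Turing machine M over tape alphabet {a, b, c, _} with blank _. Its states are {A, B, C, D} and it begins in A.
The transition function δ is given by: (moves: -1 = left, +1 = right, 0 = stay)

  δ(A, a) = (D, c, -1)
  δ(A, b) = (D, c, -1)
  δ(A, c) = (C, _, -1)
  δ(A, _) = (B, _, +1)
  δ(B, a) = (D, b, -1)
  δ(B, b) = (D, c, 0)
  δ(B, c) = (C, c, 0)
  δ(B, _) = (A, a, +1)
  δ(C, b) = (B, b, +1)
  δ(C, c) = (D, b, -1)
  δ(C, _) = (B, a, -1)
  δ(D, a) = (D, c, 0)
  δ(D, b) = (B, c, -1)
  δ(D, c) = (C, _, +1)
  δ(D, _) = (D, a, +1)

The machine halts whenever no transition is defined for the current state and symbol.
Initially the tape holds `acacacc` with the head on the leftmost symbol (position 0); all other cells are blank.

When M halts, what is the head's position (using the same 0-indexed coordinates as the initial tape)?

A | _[a]cacacc   read a → write c, move -1, go to D
D | [_]ccacacc   read _ → write a, move +1, go to D
D | a[c]cacacc   read c → write _, move +1, go to C
C | a_[c]acacc   read c → write b, move -1, go to D
D | a[_]bacacc   read _ → write a, move +1, go to D
D | aa[b]acacc   read b → write c, move -1, go to B
B | a[a]cacacc   read a → write b, move -1, go to D
D | [a]bcacacc   read a → write c, move 0, go to D
D | [c]bcacacc   read c → write _, move +1, go to C
C | _[b]cacacc   read b → write b, move +1, go to B
B | _b[c]acacc   read c → write c, move 0, go to C
C | _b[c]acacc   read c → write b, move -1, go to D
D | _[b]bacacc   read b → write c, move -1, go to B
B | [_]cbacacc   read _ → write a, move +1, go to A
A | a[c]bacacc   read c → write _, move -1, go to C
C | [a]_bacacc
At halt the head is at cell -1.

-1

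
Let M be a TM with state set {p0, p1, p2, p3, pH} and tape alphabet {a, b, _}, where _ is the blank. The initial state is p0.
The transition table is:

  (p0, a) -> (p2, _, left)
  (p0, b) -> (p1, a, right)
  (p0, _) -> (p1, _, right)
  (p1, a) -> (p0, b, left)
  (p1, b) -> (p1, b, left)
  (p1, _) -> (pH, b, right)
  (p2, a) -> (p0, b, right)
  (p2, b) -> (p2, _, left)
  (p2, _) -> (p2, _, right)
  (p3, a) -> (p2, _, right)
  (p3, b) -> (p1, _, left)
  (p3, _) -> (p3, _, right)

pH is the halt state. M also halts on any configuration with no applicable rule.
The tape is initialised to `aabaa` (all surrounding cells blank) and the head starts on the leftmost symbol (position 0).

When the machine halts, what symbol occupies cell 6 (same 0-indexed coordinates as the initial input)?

state=p0 head=0 tape=_[a]abaa___   (p0,a)→(p2,_,left)
state=p2 head=-1 tape=[_]_abaa___   (p2,_)→(p2,_,right)
state=p2 head=0 tape=_[_]abaa___   (p2,_)→(p2,_,right)
state=p2 head=1 tape=__[a]baa___   (p2,a)→(p0,b,right)
state=p0 head=2 tape=__b[b]aa___   (p0,b)→(p1,a,right)
state=p1 head=3 tape=__ba[a]a___   (p1,a)→(p0,b,left)
state=p0 head=2 tape=__b[a]ba___   (p0,a)→(p2,_,left)
state=p2 head=1 tape=__[b]_ba___   (p2,b)→(p2,_,left)
state=p2 head=0 tape=_[_]__ba___   (p2,_)→(p2,_,right)
state=p2 head=1 tape=__[_]_ba___   (p2,_)→(p2,_,right)
state=p2 head=2 tape=___[_]ba___   (p2,_)→(p2,_,right)
state=p2 head=3 tape=____[b]a___   (p2,b)→(p2,_,left)
state=p2 head=2 tape=___[_]_a___   (p2,_)→(p2,_,right)
state=p2 head=3 tape=____[_]a___   (p2,_)→(p2,_,right)
state=p2 head=4 tape=_____[a]___   (p2,a)→(p0,b,right)
state=p0 head=5 tape=_____b[_]__   (p0,_)→(p1,_,right)
state=p1 head=6 tape=_____b_[_]_   (p1,_)→(pH,b,right)
state=pH head=7 tape=_____b_b[_]
Cell 6 holds b when M halts.

b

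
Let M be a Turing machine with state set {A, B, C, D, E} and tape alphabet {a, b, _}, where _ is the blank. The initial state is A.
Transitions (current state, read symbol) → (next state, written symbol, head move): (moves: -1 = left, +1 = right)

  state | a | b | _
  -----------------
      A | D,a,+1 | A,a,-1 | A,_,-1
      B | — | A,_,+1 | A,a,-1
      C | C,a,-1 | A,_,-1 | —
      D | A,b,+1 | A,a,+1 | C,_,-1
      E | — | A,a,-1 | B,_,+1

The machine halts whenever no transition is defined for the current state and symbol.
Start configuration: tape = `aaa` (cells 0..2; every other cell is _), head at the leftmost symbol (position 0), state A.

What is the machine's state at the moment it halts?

C

A | _[a]aa_   read a → write a, move +1, go to D
D | _a[a]a_   read a → write b, move +1, go to A
A | _ab[a]_   read a → write a, move +1, go to D
D | _aba[_]   read _ → write _, move -1, go to C
C | _ab[a]_   read a → write a, move -1, go to C
C | _a[b]a_   read b → write _, move -1, go to A
A | _[a]_a_   read a → write a, move +1, go to D
D | _a[_]a_   read _ → write _, move -1, go to C
C | _[a]_a_   read a → write a, move -1, go to C
C | [_]a_a_
No transition is defined for (C, _); M halts in state C.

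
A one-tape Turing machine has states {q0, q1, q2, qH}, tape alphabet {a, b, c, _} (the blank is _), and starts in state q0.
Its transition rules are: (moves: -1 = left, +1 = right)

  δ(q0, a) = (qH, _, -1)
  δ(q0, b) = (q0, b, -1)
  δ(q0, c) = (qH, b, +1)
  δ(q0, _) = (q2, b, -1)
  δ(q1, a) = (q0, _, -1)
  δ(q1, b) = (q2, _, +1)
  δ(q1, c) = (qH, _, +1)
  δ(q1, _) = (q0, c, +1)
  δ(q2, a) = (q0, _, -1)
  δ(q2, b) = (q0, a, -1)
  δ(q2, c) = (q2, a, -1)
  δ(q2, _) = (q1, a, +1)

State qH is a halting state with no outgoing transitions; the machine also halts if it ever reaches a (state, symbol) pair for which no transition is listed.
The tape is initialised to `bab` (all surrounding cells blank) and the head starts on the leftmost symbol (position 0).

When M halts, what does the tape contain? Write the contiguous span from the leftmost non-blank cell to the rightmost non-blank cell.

a_a_a___b

state=q0 head=0 tape=______[b]ab   (q0,b)→(q0,b,-1)
state=q0 head=-1 tape=_____[_]bab   (q0,_)→(q2,b,-1)
state=q2 head=-2 tape=____[_]bbab   (q2,_)→(q1,a,+1)
state=q1 head=-1 tape=____a[b]bab   (q1,b)→(q2,_,+1)
state=q2 head=0 tape=____a_[b]ab   (q2,b)→(q0,a,-1)
state=q0 head=-1 tape=____a[_]aab   (q0,_)→(q2,b,-1)
state=q2 head=-2 tape=____[a]baab   (q2,a)→(q0,_,-1)
state=q0 head=-3 tape=___[_]_baab   (q0,_)→(q2,b,-1)
state=q2 head=-4 tape=__[_]b_baab   (q2,_)→(q1,a,+1)
state=q1 head=-3 tape=__a[b]_baab   (q1,b)→(q2,_,+1)
state=q2 head=-2 tape=__a_[_]baab   (q2,_)→(q1,a,+1)
state=q1 head=-1 tape=__a_a[b]aab   (q1,b)→(q2,_,+1)
state=q2 head=0 tape=__a_a_[a]ab   (q2,a)→(q0,_,-1)
state=q0 head=-1 tape=__a_a[_]_ab   (q0,_)→(q2,b,-1)
state=q2 head=-2 tape=__a_[a]b_ab   (q2,a)→(q0,_,-1)
state=q0 head=-3 tape=__a[_]_b_ab   (q0,_)→(q2,b,-1)
state=q2 head=-4 tape=__[a]b_b_ab   (q2,a)→(q0,_,-1)
state=q0 head=-5 tape=_[_]_b_b_ab   (q0,_)→(q2,b,-1)
state=q2 head=-6 tape=[_]b_b_b_ab   (q2,_)→(q1,a,+1)
state=q1 head=-5 tape=a[b]_b_b_ab   (q1,b)→(q2,_,+1)
state=q2 head=-4 tape=a_[_]b_b_ab   (q2,_)→(q1,a,+1)
state=q1 head=-3 tape=a_a[b]_b_ab   (q1,b)→(q2,_,+1)
state=q2 head=-2 tape=a_a_[_]b_ab   (q2,_)→(q1,a,+1)
state=q1 head=-1 tape=a_a_a[b]_ab   (q1,b)→(q2,_,+1)
state=q2 head=0 tape=a_a_a_[_]ab   (q2,_)→(q1,a,+1)
state=q1 head=1 tape=a_a_a_a[a]b   (q1,a)→(q0,_,-1)
state=q0 head=0 tape=a_a_a_[a]_b   (q0,a)→(qH,_,-1)
state=qH head=-1 tape=a_a_a[_]__b
The non-blank tape span at halt is a_a_a___b.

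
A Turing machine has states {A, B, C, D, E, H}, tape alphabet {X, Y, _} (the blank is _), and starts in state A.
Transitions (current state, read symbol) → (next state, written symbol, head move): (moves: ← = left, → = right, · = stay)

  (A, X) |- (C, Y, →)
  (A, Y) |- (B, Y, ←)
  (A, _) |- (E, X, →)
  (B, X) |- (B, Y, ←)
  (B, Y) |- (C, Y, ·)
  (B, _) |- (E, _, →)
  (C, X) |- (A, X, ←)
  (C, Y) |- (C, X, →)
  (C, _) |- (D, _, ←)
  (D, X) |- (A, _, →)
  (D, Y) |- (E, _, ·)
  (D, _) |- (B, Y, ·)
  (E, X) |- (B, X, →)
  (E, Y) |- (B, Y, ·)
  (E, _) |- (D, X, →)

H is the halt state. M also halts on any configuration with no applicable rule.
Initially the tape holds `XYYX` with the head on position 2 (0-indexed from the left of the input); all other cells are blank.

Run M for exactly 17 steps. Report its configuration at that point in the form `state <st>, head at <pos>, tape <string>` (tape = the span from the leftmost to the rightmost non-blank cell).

A | _XY[Y]X   read Y → write Y, move ←, go to B
B | _X[Y]YX   read Y → write Y, move ·, go to C
C | _X[Y]YX   read Y → write X, move →, go to C
C | _XX[Y]X   read Y → write X, move →, go to C
C | _XXX[X]   read X → write X, move ←, go to A
A | _XX[X]X   read X → write Y, move →, go to C
C | _XXY[X]   read X → write X, move ←, go to A
A | _XX[Y]X   read Y → write Y, move ←, go to B
B | _X[X]YX   read X → write Y, move ←, go to B
B | _[X]YYX   read X → write Y, move ←, go to B
B | [_]YYYX   read _ → write _, move →, go to E
E | _[Y]YYX   read Y → write Y, move ·, go to B
B | _[Y]YYX   read Y → write Y, move ·, go to C
C | _[Y]YYX   read Y → write X, move →, go to C
C | _X[Y]YX   read Y → write X, move →, go to C
C | _XX[Y]X   read Y → write X, move →, go to C
C | _XXX[X]   read X → write X, move ←, go to A
A | _XX[X]X
After 17 steps: state A, head at 2, tape XXXX.

state A, head at 2, tape XXXX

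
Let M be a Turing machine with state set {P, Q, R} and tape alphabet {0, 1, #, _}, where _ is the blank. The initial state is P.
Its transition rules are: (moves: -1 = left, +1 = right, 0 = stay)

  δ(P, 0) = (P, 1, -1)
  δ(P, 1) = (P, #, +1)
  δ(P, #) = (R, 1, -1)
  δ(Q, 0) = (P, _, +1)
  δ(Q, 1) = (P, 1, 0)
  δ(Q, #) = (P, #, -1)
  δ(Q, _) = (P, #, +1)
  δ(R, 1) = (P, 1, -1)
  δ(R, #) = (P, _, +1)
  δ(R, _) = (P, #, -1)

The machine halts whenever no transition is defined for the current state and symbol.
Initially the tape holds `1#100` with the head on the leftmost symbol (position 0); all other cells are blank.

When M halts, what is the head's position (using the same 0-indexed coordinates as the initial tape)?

5

state=P head=0 tape=[1]#100_   (P,1)→(P,#,+1)
state=P head=1 tape=#[#]100_   (P,#)→(R,1,-1)
state=R head=0 tape=[#]1100_   (R,#)→(P,_,+1)
state=P head=1 tape=_[1]100_   (P,1)→(P,#,+1)
state=P head=2 tape=_#[1]00_   (P,1)→(P,#,+1)
state=P head=3 tape=_##[0]0_   (P,0)→(P,1,-1)
state=P head=2 tape=_#[#]10_   (P,#)→(R,1,-1)
state=R head=1 tape=_[#]110_   (R,#)→(P,_,+1)
state=P head=2 tape=__[1]10_   (P,1)→(P,#,+1)
state=P head=3 tape=__#[1]0_   (P,1)→(P,#,+1)
state=P head=4 tape=__##[0]_   (P,0)→(P,1,-1)
state=P head=3 tape=__#[#]1_   (P,#)→(R,1,-1)
state=R head=2 tape=__[#]11_   (R,#)→(P,_,+1)
state=P head=3 tape=___[1]1_   (P,1)→(P,#,+1)
state=P head=4 tape=___#[1]_   (P,1)→(P,#,+1)
state=P head=5 tape=___##[_]
At halt the head is at cell 5.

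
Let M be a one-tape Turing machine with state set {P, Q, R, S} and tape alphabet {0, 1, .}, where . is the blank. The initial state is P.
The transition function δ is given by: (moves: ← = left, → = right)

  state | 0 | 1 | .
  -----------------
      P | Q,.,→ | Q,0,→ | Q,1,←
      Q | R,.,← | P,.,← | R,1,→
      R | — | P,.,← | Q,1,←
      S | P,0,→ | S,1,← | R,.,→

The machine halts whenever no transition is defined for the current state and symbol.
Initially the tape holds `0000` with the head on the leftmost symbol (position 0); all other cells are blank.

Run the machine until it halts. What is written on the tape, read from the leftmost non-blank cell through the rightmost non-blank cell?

0100

state=P head=0 tape=.[0]000   (P,0)→(Q,.,→)
state=Q head=1 tape=..[0]00   (Q,0)→(R,.,←)
state=R head=0 tape=.[.].00   (R,.)→(Q,1,←)
state=Q head=-1 tape=[.]1.00   (Q,.)→(R,1,→)
state=R head=0 tape=1[1].00   (R,1)→(P,.,←)
state=P head=-1 tape=[1]..00   (P,1)→(Q,0,→)
state=Q head=0 tape=0[.].00   (Q,.)→(R,1,→)
state=R head=1 tape=01[.]00   (R,.)→(Q,1,←)
state=Q head=0 tape=0[1]100   (Q,1)→(P,.,←)
state=P head=-1 tape=[0].100   (P,0)→(Q,.,→)
state=Q head=0 tape=.[.]100   (Q,.)→(R,1,→)
state=R head=1 tape=.1[1]00   (R,1)→(P,.,←)
state=P head=0 tape=.[1].00   (P,1)→(Q,0,→)
state=Q head=1 tape=.0[.]00   (Q,.)→(R,1,→)
state=R head=2 tape=.01[0]0
The non-blank tape span at halt is 0100.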